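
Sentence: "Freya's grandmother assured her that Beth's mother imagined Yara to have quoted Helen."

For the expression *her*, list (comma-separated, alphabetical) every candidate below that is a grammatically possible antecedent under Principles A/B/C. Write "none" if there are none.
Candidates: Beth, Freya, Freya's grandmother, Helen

Freya

*her* is a pronoun; Principle B requires it to be free in its binding domain — the matrix clause.
— Beth: possessor inside the subject DP of the clause headed by 'imagined'; is c-commanded by the pronoun; coreference would bind this R-expression — blocked (Principle C).
— Freya: possessor inside the subject DP of the matrix clause; does not c-command the pronoun — Principle B does not apply; allowed.
— Freya's grandmother: subject of the matrix clause; c-commands the pronoun within its binding domain — blocked (Principle B).
— Helen: object of the clause headed by 'quoted'; is c-commanded by the pronoun; coreference would bind this R-expression — blocked (Principle C).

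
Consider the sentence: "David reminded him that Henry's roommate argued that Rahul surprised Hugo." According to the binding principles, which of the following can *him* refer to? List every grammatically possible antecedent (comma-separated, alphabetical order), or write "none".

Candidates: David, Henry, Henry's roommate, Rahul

*him* is a pronoun; Principle B requires it to be free in its binding domain — the matrix clause.
— David: subject of the matrix clause; c-commands the pronoun within its binding domain — blocked (Principle B).
— Henry: possessor inside the subject DP of the clause headed by 'argued'; is c-commanded by the pronoun; coreference would bind this R-expression — blocked (Principle C).
— Henry's roommate: subject of the clause headed by 'argued'; is c-commanded by the pronoun; coreference would bind this R-expression — blocked (Principle C).
— Rahul: subject of the clause headed by 'surprised'; is c-commanded by the pronoun; coreference would bind this R-expression — blocked (Principle C).

none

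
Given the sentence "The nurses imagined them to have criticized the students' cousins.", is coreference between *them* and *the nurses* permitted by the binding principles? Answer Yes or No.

No

*them* is a pronoun; Principle B requires it to be free in its binding domain — the matrix clause.
— the nurses: subject of the matrix clause; c-commands the pronoun within its binding domain — blocked (Principle B).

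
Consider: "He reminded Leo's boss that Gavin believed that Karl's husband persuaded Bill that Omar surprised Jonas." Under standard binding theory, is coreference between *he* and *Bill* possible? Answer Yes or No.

No

*Bill* is an R-expression; Principle C requires it to be free (not bound by any c-commanding expression).
— he: subject of the matrix clause; the pronoun c-commands the R-expression — coreference blocked (Principle C).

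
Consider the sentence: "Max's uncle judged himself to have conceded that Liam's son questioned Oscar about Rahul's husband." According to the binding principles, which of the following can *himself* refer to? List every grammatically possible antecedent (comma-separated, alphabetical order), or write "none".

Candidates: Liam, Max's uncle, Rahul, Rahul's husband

Max's uncle

*himself* is a reflexive; Principle A requires it to be bound within its binding domain — the matrix clause.
— Liam: possessor inside the subject DP of the clause headed by 'questioned'; does not c-command the reflexive — cannot bind it (Principle A).
— Max's uncle: subject of the matrix clause; c-commands the reflexive within its binding domain — allowed (Principle A).
— Rahul: possessor inside the second object DP of the clause headed by 'questioned'; does not c-command the reflexive — cannot bind it (Principle A).
— Rahul's husband: second object of the clause headed by 'questioned'; does not c-command the reflexive — cannot bind it (Principle A).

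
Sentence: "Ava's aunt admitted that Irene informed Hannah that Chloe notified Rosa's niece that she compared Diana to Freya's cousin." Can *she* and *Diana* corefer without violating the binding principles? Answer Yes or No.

No

*Diana* is an R-expression; Principle C requires it to be free (not bound by any c-commanding expression).
— she: subject of the clause headed by 'compared'; the pronoun c-commands the R-expression — coreference blocked (Principle C).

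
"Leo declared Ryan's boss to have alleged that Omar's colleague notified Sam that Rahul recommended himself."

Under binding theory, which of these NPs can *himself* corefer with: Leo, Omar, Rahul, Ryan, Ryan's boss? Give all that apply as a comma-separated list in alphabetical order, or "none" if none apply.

Rahul

*himself* is a reflexive; Principle A requires it to be bound within its binding domain — the clause headed by 'recommended'.
— Leo: subject of the matrix clause; c-commands the reflexive but lies outside its binding domain — cannot bind it (Principle A).
— Omar: possessor inside the subject DP of the clause headed by 'notified'; does not c-command the reflexive — cannot bind it (Principle A).
— Rahul: subject of the clause headed by 'recommended'; c-commands the reflexive within its binding domain — allowed (Principle A).
— Ryan: possessor inside the subject DP of the clause headed by 'alleged'; does not c-command the reflexive — cannot bind it (Principle A).
— Ryan's boss: subject of the clause headed by 'alleged'; c-commands the reflexive but lies outside its binding domain — cannot bind it (Principle A).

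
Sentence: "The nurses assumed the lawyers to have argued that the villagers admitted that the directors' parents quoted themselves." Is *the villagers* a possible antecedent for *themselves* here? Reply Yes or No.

No

*themselves* is a reflexive; Principle A requires it to be bound within its binding domain — the clause headed by 'quoted'.
— the villagers: subject of the clause headed by 'admitted'; c-commands the reflexive but lies outside its binding domain — cannot bind it (Principle A).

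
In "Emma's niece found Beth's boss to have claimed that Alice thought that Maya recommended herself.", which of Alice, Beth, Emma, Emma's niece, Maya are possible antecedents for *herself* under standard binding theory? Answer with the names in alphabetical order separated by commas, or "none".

*herself* is a reflexive; Principle A requires it to be bound within its binding domain — the clause headed by 'recommended'.
— Alice: subject of the clause headed by 'thought'; c-commands the reflexive but lies outside its binding domain — cannot bind it (Principle A).
— Beth: possessor inside the subject DP of the clause headed by 'claimed'; does not c-command the reflexive — cannot bind it (Principle A).
— Emma: possessor inside the subject DP of the matrix clause; does not c-command the reflexive — cannot bind it (Principle A).
— Emma's niece: subject of the matrix clause; c-commands the reflexive but lies outside its binding domain — cannot bind it (Principle A).
— Maya: subject of the clause headed by 'recommended'; c-commands the reflexive within its binding domain — allowed (Principle A).

Maya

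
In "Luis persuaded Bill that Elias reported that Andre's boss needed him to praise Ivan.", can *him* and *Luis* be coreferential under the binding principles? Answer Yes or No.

Yes

*Luis* is an R-expression; Principle C requires it to be free (not bound by any c-commanding expression).
— him: subject of the clause headed by 'praise'; the pronoun does not c-command the R-expression — coreference allowed.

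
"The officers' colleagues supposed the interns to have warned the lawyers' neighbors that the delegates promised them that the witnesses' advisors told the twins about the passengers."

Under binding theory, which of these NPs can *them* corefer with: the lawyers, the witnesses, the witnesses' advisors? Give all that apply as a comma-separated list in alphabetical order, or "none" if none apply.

the lawyers

*them* is a pronoun; Principle B requires it to be free in its binding domain — the clause headed by 'promised'.
— the lawyers: possessor inside the object DP of the clause headed by 'warned'; does not c-command the pronoun — Principle B does not apply; allowed.
— the witnesses: possessor inside the subject DP of the clause headed by 'told'; is c-commanded by the pronoun; coreference would bind this R-expression — blocked (Principle C).
— the witnesses' advisors: subject of the clause headed by 'told'; is c-commanded by the pronoun; coreference would bind this R-expression — blocked (Principle C).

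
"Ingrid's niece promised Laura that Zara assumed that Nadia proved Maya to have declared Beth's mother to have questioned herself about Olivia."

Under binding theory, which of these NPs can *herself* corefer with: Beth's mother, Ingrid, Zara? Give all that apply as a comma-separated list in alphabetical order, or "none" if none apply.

Beth's mother

*herself* is a reflexive; Principle A requires it to be bound within its binding domain — the clause headed by 'questioned'.
— Beth's mother: subject of the clause headed by 'questioned'; c-commands the reflexive within its binding domain — allowed (Principle A).
— Ingrid: possessor inside the subject DP of the matrix clause; does not c-command the reflexive — cannot bind it (Principle A).
— Zara: subject of the clause headed by 'assumed'; c-commands the reflexive but lies outside its binding domain — cannot bind it (Principle A).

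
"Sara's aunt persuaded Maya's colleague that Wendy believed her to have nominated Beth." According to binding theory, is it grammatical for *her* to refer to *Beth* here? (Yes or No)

No

*Beth* is an R-expression; Principle C requires it to be free (not bound by any c-commanding expression).
— her: subject of the clause headed by 'nominated'; the pronoun c-commands the R-expression — coreference blocked (Principle C).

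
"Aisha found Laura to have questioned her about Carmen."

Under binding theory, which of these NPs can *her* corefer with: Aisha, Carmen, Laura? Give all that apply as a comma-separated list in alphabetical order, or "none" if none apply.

Aisha

*her* is a pronoun; Principle B requires it to be free in its binding domain — the clause headed by 'questioned'.
— Aisha: subject of the matrix clause; c-commands the pronoun but lies outside its binding domain — allowed.
— Carmen: second object of the clause headed by 'questioned'; is c-commanded by the pronoun; coreference would bind this R-expression — blocked (Principle C).
— Laura: subject of the clause headed by 'questioned'; c-commands the pronoun within its binding domain — blocked (Principle B).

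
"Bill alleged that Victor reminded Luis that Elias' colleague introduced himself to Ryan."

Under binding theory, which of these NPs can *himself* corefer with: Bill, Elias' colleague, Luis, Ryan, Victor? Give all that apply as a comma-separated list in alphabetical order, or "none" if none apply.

*himself* is a reflexive; Principle A requires it to be bound within its binding domain — the clause headed by 'introduced'.
— Bill: subject of the matrix clause; c-commands the reflexive but lies outside its binding domain — cannot bind it (Principle A).
— Elias' colleague: subject of the clause headed by 'introduced'; c-commands the reflexive within its binding domain — allowed (Principle A).
— Luis: object of the clause headed by 'reminded'; c-commands the reflexive but lies outside its binding domain — cannot bind it (Principle A).
— Ryan: second object of the clause headed by 'introduced'; does not c-command the reflexive — cannot bind it (Principle A).
— Victor: subject of the clause headed by 'reminded'; c-commands the reflexive but lies outside its binding domain — cannot bind it (Principle A).

Elias' colleague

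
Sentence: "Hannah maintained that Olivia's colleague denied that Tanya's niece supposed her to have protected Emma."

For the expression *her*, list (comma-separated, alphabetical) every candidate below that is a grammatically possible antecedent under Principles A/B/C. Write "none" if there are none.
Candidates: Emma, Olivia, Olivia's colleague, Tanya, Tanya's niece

Olivia, Olivia's colleague, Tanya

*her* is a pronoun; Principle B requires it to be free in its binding domain — the clause headed by 'supposed'.
— Emma: object of the clause headed by 'protected'; is c-commanded by the pronoun; coreference would bind this R-expression — blocked (Principle C).
— Olivia: possessor inside the subject DP of the clause headed by 'denied'; does not c-command the pronoun — Principle B does not apply; allowed.
— Olivia's colleague: subject of the clause headed by 'denied'; c-commands the pronoun but lies outside its binding domain — allowed.
— Tanya: possessor inside the subject DP of the clause headed by 'supposed'; does not c-command the pronoun — Principle B does not apply; allowed.
— Tanya's niece: subject of the clause headed by 'supposed'; c-commands the pronoun within its binding domain — blocked (Principle B).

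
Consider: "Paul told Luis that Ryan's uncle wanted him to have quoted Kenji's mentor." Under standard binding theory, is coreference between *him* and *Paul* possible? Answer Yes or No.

*Paul* is an R-expression; Principle C requires it to be free (not bound by any c-commanding expression).
— him: subject of the clause headed by 'quoted'; the pronoun does not c-command the R-expression — coreference allowed.

Yes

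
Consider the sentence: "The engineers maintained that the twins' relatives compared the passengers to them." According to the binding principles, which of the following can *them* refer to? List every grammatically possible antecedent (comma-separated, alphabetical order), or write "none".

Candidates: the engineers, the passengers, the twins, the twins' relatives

*them* is a pronoun; Principle B requires it to be free in its binding domain — the clause headed by 'compared'.
— the engineers: subject of the matrix clause; c-commands the pronoun but lies outside its binding domain — allowed.
— the passengers: object of the clause headed by 'compared'; c-commands the pronoun within its binding domain — blocked (Principle B).
— the twins: possessor inside the subject DP of the clause headed by 'compared'; does not c-command the pronoun — Principle B does not apply; allowed.
— the twins' relatives: subject of the clause headed by 'compared'; c-commands the pronoun within its binding domain — blocked (Principle B).

the engineers, the twins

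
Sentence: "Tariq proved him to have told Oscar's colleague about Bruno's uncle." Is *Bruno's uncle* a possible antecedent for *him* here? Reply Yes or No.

*him* is a pronoun; Principle B requires it to be free in its binding domain — the matrix clause.
— Bruno's uncle: second object of the clause headed by 'told'; is c-commanded by the pronoun; coreference would bind this R-expression — blocked (Principle C).

No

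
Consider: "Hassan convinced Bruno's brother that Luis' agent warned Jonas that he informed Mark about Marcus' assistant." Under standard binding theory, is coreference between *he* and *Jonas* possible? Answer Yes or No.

*Jonas* is an R-expression; Principle C requires it to be free (not bound by any c-commanding expression).
— he: subject of the clause headed by 'informed'; the pronoun does not c-command the R-expression — coreference allowed.

Yes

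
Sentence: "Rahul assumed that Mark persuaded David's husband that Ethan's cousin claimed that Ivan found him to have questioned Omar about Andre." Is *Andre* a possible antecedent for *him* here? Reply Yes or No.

No

*him* is a pronoun; Principle B requires it to be free in its binding domain — the clause headed by 'found'.
— Andre: second object of the clause headed by 'questioned'; is c-commanded by the pronoun; coreference would bind this R-expression — blocked (Principle C).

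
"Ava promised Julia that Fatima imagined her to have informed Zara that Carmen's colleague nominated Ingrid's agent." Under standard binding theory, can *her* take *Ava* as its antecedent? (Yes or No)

*her* is a pronoun; Principle B requires it to be free in its binding domain — the clause headed by 'imagined'.
— Ava: subject of the matrix clause; c-commands the pronoun but lies outside its binding domain — allowed.

Yes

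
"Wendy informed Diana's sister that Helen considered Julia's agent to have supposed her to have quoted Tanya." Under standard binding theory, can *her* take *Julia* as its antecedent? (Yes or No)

Yes

*her* is a pronoun; Principle B requires it to be free in its binding domain — the clause headed by 'supposed'.
— Julia: possessor inside the subject DP of the clause headed by 'supposed'; does not c-command the pronoun — Principle B does not apply; allowed.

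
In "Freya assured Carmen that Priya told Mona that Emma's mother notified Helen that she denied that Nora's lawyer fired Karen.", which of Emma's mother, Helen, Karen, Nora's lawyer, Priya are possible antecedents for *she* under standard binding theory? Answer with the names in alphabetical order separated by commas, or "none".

*she* is a pronoun; Principle B requires it to be free in its binding domain — the clause headed by 'denied'.
— Emma's mother: subject of the clause headed by 'notified'; c-commands the pronoun but lies outside its binding domain — allowed.
— Helen: object of the clause headed by 'notified'; c-commands the pronoun but lies outside its binding domain — allowed.
— Karen: object of the clause headed by 'fired'; is c-commanded by the pronoun; coreference would bind this R-expression — blocked (Principle C).
— Nora's lawyer: subject of the clause headed by 'fired'; is c-commanded by the pronoun; coreference would bind this R-expression — blocked (Principle C).
— Priya: subject of the clause headed by 'told'; c-commands the pronoun but lies outside its binding domain — allowed.

Emma's mother, Helen, Priya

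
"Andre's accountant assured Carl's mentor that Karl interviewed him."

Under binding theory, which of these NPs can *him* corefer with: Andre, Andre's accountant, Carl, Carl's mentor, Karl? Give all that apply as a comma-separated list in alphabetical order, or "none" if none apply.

*him* is a pronoun; Principle B requires it to be free in its binding domain — the clause headed by 'interviewed'.
— Andre: possessor inside the subject DP of the matrix clause; does not c-command the pronoun — Principle B does not apply; allowed.
— Andre's accountant: subject of the matrix clause; c-commands the pronoun but lies outside its binding domain — allowed.
— Carl: possessor inside the object DP of the matrix clause; does not c-command the pronoun — Principle B does not apply; allowed.
— Carl's mentor: object of the matrix clause; c-commands the pronoun but lies outside its binding domain — allowed.
— Karl: subject of the clause headed by 'interviewed'; c-commands the pronoun within its binding domain — blocked (Principle B).

Andre, Andre's accountant, Carl, Carl's mentor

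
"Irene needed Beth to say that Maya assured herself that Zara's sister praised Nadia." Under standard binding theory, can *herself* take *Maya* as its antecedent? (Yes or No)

Yes

*herself* is a reflexive; Principle A requires it to be bound within its binding domain — the clause headed by 'assured'.
— Maya: subject of the clause headed by 'assured'; c-commands the reflexive within its binding domain — allowed (Principle A).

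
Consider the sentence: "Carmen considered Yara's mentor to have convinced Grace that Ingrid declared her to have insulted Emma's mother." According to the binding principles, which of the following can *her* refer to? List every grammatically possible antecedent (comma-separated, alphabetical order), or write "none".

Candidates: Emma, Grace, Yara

Grace, Yara

*her* is a pronoun; Principle B requires it to be free in its binding domain — the clause headed by 'declared'.
— Emma: possessor inside the object DP of the clause headed by 'insulted'; is c-commanded by the pronoun; coreference would bind this R-expression — blocked (Principle C).
— Grace: object of the clause headed by 'convinced'; c-commands the pronoun but lies outside its binding domain — allowed.
— Yara: possessor inside the subject DP of the clause headed by 'convinced'; does not c-command the pronoun — Principle B does not apply; allowed.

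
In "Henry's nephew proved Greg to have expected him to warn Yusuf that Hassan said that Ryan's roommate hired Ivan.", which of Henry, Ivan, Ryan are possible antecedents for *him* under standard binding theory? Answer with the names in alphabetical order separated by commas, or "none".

Henry

*him* is a pronoun; Principle B requires it to be free in its binding domain — the clause headed by 'expected'.
— Henry: possessor inside the subject DP of the matrix clause; does not c-command the pronoun — Principle B does not apply; allowed.
— Ivan: object of the clause headed by 'hired'; is c-commanded by the pronoun; coreference would bind this R-expression — blocked (Principle C).
— Ryan: possessor inside the subject DP of the clause headed by 'hired'; is c-commanded by the pronoun; coreference would bind this R-expression — blocked (Principle C).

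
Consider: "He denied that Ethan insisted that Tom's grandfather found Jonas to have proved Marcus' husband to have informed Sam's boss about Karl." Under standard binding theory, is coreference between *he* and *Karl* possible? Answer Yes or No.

*Karl* is an R-expression; Principle C requires it to be free (not bound by any c-commanding expression).
— he: subject of the matrix clause; the pronoun c-commands the R-expression — coreference blocked (Principle C).

No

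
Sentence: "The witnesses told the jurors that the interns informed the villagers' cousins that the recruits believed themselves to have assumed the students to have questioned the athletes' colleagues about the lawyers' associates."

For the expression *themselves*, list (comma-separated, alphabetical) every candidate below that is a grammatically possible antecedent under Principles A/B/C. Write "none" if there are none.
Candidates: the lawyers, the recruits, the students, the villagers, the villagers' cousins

*themselves* is a reflexive; Principle A requires it to be bound within its binding domain — the clause headed by 'believed'.
— the lawyers: possessor inside the second object DP of the clause headed by 'questioned'; does not c-command the reflexive — cannot bind it (Principle A).
— the recruits: subject of the clause headed by 'believed'; c-commands the reflexive within its binding domain — allowed (Principle A).
— the students: subject of the clause headed by 'questioned'; does not c-command the reflexive — cannot bind it (Principle A).
— the villagers: possessor inside the object DP of the clause headed by 'informed'; does not c-command the reflexive — cannot bind it (Principle A).
— the villagers' cousins: object of the clause headed by 'informed'; c-commands the reflexive but lies outside its binding domain — cannot bind it (Principle A).

the recruits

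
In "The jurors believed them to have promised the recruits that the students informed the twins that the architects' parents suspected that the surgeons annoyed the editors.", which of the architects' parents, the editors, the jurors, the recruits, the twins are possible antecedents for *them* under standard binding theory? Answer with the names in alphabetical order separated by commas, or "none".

none

*them* is a pronoun; Principle B requires it to be free in its binding domain — the matrix clause.
— the architects' parents: subject of the clause headed by 'suspected'; is c-commanded by the pronoun; coreference would bind this R-expression — blocked (Principle C).
— the editors: object of the clause headed by 'annoyed'; is c-commanded by the pronoun; coreference would bind this R-expression — blocked (Principle C).
— the jurors: subject of the matrix clause; c-commands the pronoun within its binding domain — blocked (Principle B).
— the recruits: object of the clause headed by 'promised'; is c-commanded by the pronoun; coreference would bind this R-expression — blocked (Principle C).
— the twins: object of the clause headed by 'informed'; is c-commanded by the pronoun; coreference would bind this R-expression — blocked (Principle C).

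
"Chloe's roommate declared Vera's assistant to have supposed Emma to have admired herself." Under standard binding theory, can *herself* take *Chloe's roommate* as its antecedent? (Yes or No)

No

*herself* is a reflexive; Principle A requires it to be bound within its binding domain — the clause headed by 'admired'.
— Chloe's roommate: subject of the matrix clause; c-commands the reflexive but lies outside its binding domain — cannot bind it (Principle A).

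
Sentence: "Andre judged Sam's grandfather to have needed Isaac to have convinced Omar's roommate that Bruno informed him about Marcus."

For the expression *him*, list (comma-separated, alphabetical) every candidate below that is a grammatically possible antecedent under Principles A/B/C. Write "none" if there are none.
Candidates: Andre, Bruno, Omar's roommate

*him* is a pronoun; Principle B requires it to be free in its binding domain — the clause headed by 'informed'.
— Andre: subject of the matrix clause; c-commands the pronoun but lies outside its binding domain — allowed.
— Bruno: subject of the clause headed by 'informed'; c-commands the pronoun within its binding domain — blocked (Principle B).
— Omar's roommate: object of the clause headed by 'convinced'; c-commands the pronoun but lies outside its binding domain — allowed.

Andre, Omar's roommate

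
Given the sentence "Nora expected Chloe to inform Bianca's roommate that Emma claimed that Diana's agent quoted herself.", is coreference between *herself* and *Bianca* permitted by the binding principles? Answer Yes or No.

*herself* is a reflexive; Principle A requires it to be bound within its binding domain — the clause headed by 'quoted'.
— Bianca: possessor inside the object DP of the clause headed by 'inform'; does not c-command the reflexive — cannot bind it (Principle A).

No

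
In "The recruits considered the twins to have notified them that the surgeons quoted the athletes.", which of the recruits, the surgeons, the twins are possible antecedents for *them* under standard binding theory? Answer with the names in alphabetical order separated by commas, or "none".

*them* is a pronoun; Principle B requires it to be free in its binding domain — the clause headed by 'notified'.
— the recruits: subject of the matrix clause; c-commands the pronoun but lies outside its binding domain — allowed.
— the surgeons: subject of the clause headed by 'quoted'; is c-commanded by the pronoun; coreference would bind this R-expression — blocked (Principle C).
— the twins: subject of the clause headed by 'notified'; c-commands the pronoun within its binding domain — blocked (Principle B).

the recruits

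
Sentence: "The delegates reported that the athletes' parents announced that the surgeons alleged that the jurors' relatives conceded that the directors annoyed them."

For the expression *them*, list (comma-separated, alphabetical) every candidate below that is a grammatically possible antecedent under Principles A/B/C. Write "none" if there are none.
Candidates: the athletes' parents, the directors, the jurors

*them* is a pronoun; Principle B requires it to be free in its binding domain — the clause headed by 'annoyed'.
— the athletes' parents: subject of the clause headed by 'announced'; c-commands the pronoun but lies outside its binding domain — allowed.
— the directors: subject of the clause headed by 'annoyed'; c-commands the pronoun within its binding domain — blocked (Principle B).
— the jurors: possessor inside the subject DP of the clause headed by 'conceded'; does not c-command the pronoun — Principle B does not apply; allowed.

the athletes' parents, the jurors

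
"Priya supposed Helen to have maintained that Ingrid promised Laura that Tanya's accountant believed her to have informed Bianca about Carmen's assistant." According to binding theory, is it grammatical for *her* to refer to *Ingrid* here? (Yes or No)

*Ingrid* is an R-expression; Principle C requires it to be free (not bound by any c-commanding expression).
— her: subject of the clause headed by 'informed'; the pronoun does not c-command the R-expression — coreference allowed.

Yes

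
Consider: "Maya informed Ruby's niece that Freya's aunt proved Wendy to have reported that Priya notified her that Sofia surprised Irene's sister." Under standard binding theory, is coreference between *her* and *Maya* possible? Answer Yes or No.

*Maya* is an R-expression; Principle C requires it to be free (not bound by any c-commanding expression).
— her: object of the clause headed by 'notified'; the pronoun does not c-command the R-expression — coreference allowed.

Yes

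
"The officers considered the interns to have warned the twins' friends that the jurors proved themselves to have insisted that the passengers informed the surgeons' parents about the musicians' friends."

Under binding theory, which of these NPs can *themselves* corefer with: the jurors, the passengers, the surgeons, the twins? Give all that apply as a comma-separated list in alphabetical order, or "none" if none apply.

the jurors

*themselves* is a reflexive; Principle A requires it to be bound within its binding domain — the clause headed by 'proved'.
— the jurors: subject of the clause headed by 'proved'; c-commands the reflexive within its binding domain — allowed (Principle A).
— the passengers: subject of the clause headed by 'informed'; does not c-command the reflexive — cannot bind it (Principle A).
— the surgeons: possessor inside the object DP of the clause headed by 'informed'; does not c-command the reflexive — cannot bind it (Principle A).
— the twins: possessor inside the object DP of the clause headed by 'warned'; does not c-command the reflexive — cannot bind it (Principle A).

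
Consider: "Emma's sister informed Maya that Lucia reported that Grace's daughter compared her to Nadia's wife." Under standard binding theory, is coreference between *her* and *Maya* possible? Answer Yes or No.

*Maya* is an R-expression; Principle C requires it to be free (not bound by any c-commanding expression).
— her: object of the clause headed by 'compared'; the pronoun does not c-command the R-expression — coreference allowed.

Yes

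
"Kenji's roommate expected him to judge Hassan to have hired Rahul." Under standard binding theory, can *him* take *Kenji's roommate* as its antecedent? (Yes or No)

No

*him* is a pronoun; Principle B requires it to be free in its binding domain — the matrix clause.
— Kenji's roommate: subject of the matrix clause; c-commands the pronoun within its binding domain — blocked (Principle B).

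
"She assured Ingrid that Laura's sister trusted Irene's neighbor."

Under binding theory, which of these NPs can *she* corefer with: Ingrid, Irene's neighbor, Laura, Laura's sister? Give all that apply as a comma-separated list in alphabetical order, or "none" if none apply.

*she* is a pronoun; Principle B requires it to be free in its binding domain — the matrix clause.
— Ingrid: object of the matrix clause; is c-commanded by the pronoun; coreference would bind this R-expression — blocked (Principle C).
— Irene's neighbor: object of the clause headed by 'trusted'; is c-commanded by the pronoun; coreference would bind this R-expression — blocked (Principle C).
— Laura: possessor inside the subject DP of the clause headed by 'trusted'; is c-commanded by the pronoun; coreference would bind this R-expression — blocked (Principle C).
— Laura's sister: subject of the clause headed by 'trusted'; is c-commanded by the pronoun; coreference would bind this R-expression — blocked (Principle C).

none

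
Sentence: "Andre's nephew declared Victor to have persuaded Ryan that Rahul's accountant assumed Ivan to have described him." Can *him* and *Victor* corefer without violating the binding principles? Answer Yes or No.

Yes

*Victor* is an R-expression; Principle C requires it to be free (not bound by any c-commanding expression).
— him: object of the clause headed by 'described'; the pronoun does not c-command the R-expression — coreference allowed.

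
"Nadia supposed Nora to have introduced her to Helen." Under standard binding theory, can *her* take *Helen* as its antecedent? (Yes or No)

*her* is a pronoun; Principle B requires it to be free in its binding domain — the clause headed by 'introduced'.
— Helen: second object of the clause headed by 'introduced'; is c-commanded by the pronoun; coreference would bind this R-expression — blocked (Principle C).

No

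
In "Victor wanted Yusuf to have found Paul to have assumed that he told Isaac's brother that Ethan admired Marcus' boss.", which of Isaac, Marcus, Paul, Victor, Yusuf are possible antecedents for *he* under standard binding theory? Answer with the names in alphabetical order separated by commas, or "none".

Paul, Victor, Yusuf

*he* is a pronoun; Principle B requires it to be free in its binding domain — the clause headed by 'told'.
— Isaac: possessor inside the object DP of the clause headed by 'told'; is c-commanded by the pronoun; coreference would bind this R-expression — blocked (Principle C).
— Marcus: possessor inside the object DP of the clause headed by 'admired'; is c-commanded by the pronoun; coreference would bind this R-expression — blocked (Principle C).
— Paul: subject of the clause headed by 'assumed'; c-commands the pronoun but lies outside its binding domain — allowed.
— Victor: subject of the matrix clause; c-commands the pronoun but lies outside its binding domain — allowed.
— Yusuf: subject of the clause headed by 'found'; c-commands the pronoun but lies outside its binding domain — allowed.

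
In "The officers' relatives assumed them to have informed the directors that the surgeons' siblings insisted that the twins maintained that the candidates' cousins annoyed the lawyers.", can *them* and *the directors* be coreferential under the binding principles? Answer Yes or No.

No

*the directors* is an R-expression; Principle C requires it to be free (not bound by any c-commanding expression).
— them: subject of the clause headed by 'informed'; the pronoun c-commands the R-expression — coreference blocked (Principle C).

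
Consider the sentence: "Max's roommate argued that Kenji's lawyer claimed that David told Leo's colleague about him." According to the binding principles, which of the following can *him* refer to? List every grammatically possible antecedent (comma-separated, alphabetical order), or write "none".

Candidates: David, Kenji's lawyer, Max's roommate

*him* is a pronoun; Principle B requires it to be free in its binding domain — the clause headed by 'told'.
— David: subject of the clause headed by 'told'; c-commands the pronoun within its binding domain — blocked (Principle B).
— Kenji's lawyer: subject of the clause headed by 'claimed'; c-commands the pronoun but lies outside its binding domain — allowed.
— Max's roommate: subject of the matrix clause; c-commands the pronoun but lies outside its binding domain — allowed.

Kenji's lawyer, Max's roommate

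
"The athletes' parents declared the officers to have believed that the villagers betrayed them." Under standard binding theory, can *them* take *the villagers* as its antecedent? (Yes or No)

*them* is a pronoun; Principle B requires it to be free in its binding domain — the clause headed by 'betrayed'.
— the villagers: subject of the clause headed by 'betrayed'; c-commands the pronoun within its binding domain — blocked (Principle B).

No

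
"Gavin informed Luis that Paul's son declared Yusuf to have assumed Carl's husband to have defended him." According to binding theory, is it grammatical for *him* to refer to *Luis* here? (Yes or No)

*Luis* is an R-expression; Principle C requires it to be free (not bound by any c-commanding expression).
— him: object of the clause headed by 'defended'; the pronoun does not c-command the R-expression — coreference allowed.

Yes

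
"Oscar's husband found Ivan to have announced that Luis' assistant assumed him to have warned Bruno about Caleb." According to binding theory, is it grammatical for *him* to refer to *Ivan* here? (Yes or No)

*Ivan* is an R-expression; Principle C requires it to be free (not bound by any c-commanding expression).
— him: subject of the clause headed by 'warned'; the pronoun does not c-command the R-expression — coreference allowed.

Yes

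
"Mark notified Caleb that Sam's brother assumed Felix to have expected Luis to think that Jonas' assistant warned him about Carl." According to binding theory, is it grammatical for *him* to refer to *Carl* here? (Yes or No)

No

*Carl* is an R-expression; Principle C requires it to be free (not bound by any c-commanding expression).
— him: object of the clause headed by 'warned'; the pronoun c-commands the R-expression — coreference blocked (Principle C).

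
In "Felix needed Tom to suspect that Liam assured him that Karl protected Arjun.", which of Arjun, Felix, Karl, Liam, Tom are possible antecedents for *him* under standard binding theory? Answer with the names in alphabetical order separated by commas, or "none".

*him* is a pronoun; Principle B requires it to be free in its binding domain — the clause headed by 'assured'.
— Arjun: object of the clause headed by 'protected'; is c-commanded by the pronoun; coreference would bind this R-expression — blocked (Principle C).
— Felix: subject of the matrix clause; c-commands the pronoun but lies outside its binding domain — allowed.
— Karl: subject of the clause headed by 'protected'; is c-commanded by the pronoun; coreference would bind this R-expression — blocked (Principle C).
— Liam: subject of the clause headed by 'assured'; c-commands the pronoun within its binding domain — blocked (Principle B).
— Tom: subject of the clause headed by 'suspect'; c-commands the pronoun but lies outside its binding domain — allowed.

Felix, Tom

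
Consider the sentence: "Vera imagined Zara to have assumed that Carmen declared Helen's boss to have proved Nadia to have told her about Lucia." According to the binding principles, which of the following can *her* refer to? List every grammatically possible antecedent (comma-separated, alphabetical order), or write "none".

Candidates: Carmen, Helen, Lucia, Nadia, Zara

*her* is a pronoun; Principle B requires it to be free in its binding domain — the clause headed by 'told'.
— Carmen: subject of the clause headed by 'declared'; c-commands the pronoun but lies outside its binding domain — allowed.
— Helen: possessor inside the subject DP of the clause headed by 'proved'; does not c-command the pronoun — Principle B does not apply; allowed.
— Lucia: second object of the clause headed by 'told'; is c-commanded by the pronoun; coreference would bind this R-expression — blocked (Principle C).
— Nadia: subject of the clause headed by 'told'; c-commands the pronoun within its binding domain — blocked (Principle B).
— Zara: subject of the clause headed by 'assumed'; c-commands the pronoun but lies outside its binding domain — allowed.

Carmen, Helen, Zara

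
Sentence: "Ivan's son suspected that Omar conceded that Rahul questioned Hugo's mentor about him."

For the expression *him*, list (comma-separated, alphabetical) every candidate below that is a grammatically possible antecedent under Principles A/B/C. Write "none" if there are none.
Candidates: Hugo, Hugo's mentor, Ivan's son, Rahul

Hugo, Ivan's son

*him* is a pronoun; Principle B requires it to be free in its binding domain — the clause headed by 'questioned'.
— Hugo: possessor inside the object DP of the clause headed by 'questioned'; does not c-command the pronoun — Principle B does not apply; allowed.
— Hugo's mentor: object of the clause headed by 'questioned'; c-commands the pronoun within its binding domain — blocked (Principle B).
— Ivan's son: subject of the matrix clause; c-commands the pronoun but lies outside its binding domain — allowed.
— Rahul: subject of the clause headed by 'questioned'; c-commands the pronoun within its binding domain — blocked (Principle B).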